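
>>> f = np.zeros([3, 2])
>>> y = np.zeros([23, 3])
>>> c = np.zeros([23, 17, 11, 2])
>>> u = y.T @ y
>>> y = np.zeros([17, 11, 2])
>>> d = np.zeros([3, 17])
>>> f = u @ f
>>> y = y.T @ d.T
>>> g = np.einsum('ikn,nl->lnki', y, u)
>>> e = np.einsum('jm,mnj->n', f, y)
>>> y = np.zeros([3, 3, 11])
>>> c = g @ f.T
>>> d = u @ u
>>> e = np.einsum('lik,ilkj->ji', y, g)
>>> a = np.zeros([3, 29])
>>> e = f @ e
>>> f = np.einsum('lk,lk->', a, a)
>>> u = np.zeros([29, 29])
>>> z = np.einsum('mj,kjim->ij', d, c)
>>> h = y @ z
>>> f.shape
()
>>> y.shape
(3, 3, 11)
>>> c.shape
(3, 3, 11, 3)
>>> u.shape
(29, 29)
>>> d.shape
(3, 3)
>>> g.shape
(3, 3, 11, 2)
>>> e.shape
(3, 3)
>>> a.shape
(3, 29)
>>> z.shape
(11, 3)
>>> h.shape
(3, 3, 3)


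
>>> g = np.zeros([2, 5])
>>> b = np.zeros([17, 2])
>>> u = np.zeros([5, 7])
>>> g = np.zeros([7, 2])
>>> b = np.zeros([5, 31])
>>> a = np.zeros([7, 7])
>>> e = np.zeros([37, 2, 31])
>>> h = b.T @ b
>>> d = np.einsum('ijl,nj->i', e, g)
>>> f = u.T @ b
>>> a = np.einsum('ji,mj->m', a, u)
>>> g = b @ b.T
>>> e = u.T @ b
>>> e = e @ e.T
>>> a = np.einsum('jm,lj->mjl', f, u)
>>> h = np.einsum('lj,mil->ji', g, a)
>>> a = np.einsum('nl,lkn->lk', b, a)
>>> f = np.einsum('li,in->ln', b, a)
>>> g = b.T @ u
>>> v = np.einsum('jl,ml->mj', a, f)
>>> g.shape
(31, 7)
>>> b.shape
(5, 31)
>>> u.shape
(5, 7)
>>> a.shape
(31, 7)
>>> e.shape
(7, 7)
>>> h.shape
(5, 7)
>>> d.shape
(37,)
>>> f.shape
(5, 7)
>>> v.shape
(5, 31)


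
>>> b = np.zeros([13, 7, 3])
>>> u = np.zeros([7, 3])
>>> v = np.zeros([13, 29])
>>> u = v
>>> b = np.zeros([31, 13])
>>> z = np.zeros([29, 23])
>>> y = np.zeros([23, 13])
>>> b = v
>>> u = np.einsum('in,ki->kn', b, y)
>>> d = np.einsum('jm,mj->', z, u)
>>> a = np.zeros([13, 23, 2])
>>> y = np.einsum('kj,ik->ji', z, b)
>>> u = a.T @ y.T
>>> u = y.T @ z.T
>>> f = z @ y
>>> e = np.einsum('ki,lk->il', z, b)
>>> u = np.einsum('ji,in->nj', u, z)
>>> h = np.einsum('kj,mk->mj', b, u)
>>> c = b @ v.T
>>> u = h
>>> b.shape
(13, 29)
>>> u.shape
(23, 29)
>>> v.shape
(13, 29)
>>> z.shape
(29, 23)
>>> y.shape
(23, 13)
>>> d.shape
()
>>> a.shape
(13, 23, 2)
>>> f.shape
(29, 13)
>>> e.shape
(23, 13)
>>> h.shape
(23, 29)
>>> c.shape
(13, 13)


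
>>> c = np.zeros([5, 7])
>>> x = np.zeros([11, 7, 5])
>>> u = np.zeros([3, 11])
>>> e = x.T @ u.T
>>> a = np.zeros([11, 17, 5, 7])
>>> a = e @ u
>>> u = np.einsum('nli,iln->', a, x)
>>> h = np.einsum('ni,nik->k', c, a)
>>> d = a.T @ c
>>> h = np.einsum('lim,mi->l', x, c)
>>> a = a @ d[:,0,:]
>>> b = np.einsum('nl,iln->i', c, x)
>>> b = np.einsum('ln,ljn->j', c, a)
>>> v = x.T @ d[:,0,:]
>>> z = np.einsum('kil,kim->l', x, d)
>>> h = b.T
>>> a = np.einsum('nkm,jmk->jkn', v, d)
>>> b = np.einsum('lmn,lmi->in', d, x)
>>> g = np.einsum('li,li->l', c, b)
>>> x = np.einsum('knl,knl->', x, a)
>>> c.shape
(5, 7)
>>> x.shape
()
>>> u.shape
()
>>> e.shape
(5, 7, 3)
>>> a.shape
(11, 7, 5)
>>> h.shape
(7,)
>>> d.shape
(11, 7, 7)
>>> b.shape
(5, 7)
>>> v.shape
(5, 7, 7)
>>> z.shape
(5,)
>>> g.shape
(5,)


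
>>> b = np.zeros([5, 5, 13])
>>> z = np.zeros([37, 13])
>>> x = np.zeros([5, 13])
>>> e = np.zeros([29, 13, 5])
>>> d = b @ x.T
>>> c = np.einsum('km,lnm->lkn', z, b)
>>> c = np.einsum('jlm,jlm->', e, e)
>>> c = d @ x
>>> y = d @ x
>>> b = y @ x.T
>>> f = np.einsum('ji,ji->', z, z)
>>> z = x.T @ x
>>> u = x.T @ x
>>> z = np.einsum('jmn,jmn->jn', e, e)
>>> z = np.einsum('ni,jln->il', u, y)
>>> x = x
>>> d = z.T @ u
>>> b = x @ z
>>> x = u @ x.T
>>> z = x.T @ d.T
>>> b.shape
(5, 5)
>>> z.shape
(5, 5)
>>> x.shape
(13, 5)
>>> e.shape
(29, 13, 5)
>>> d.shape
(5, 13)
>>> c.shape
(5, 5, 13)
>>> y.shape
(5, 5, 13)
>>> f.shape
()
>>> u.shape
(13, 13)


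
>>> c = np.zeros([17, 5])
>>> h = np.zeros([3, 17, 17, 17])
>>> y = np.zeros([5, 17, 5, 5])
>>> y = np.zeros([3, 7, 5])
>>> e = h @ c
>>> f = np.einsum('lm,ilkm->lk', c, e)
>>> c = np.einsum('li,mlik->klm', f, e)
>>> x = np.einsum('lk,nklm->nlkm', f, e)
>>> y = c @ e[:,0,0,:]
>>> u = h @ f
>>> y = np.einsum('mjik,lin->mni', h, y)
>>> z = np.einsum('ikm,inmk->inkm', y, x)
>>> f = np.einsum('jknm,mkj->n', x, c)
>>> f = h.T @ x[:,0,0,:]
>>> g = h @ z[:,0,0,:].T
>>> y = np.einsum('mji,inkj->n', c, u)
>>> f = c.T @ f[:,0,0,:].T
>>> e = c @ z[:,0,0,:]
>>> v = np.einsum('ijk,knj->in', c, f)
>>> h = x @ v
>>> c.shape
(5, 17, 3)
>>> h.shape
(3, 17, 17, 17)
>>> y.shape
(17,)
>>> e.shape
(5, 17, 17)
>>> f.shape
(3, 17, 17)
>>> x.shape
(3, 17, 17, 5)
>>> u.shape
(3, 17, 17, 17)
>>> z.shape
(3, 17, 5, 17)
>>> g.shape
(3, 17, 17, 3)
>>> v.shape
(5, 17)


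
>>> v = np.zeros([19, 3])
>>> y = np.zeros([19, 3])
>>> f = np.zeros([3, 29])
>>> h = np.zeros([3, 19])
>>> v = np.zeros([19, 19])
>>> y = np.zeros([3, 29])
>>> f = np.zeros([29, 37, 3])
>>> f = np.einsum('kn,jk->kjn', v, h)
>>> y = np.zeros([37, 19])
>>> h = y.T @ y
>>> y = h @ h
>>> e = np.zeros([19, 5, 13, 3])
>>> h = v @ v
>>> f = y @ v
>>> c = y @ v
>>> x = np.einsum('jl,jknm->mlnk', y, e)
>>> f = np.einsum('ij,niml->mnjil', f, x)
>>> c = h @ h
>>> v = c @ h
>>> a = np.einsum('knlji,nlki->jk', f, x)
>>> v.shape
(19, 19)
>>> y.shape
(19, 19)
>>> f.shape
(13, 3, 19, 19, 5)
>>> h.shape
(19, 19)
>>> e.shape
(19, 5, 13, 3)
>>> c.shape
(19, 19)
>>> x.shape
(3, 19, 13, 5)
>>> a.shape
(19, 13)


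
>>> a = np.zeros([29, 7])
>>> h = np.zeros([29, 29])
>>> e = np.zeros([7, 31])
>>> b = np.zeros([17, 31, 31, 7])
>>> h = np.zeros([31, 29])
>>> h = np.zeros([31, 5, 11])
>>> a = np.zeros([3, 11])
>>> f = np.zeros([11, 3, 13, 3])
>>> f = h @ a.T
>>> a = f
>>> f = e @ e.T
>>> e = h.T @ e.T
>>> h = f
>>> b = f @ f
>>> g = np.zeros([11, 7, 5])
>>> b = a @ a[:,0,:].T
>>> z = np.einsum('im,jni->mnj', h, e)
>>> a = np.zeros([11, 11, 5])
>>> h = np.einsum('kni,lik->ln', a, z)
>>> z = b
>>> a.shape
(11, 11, 5)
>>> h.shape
(7, 11)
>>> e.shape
(11, 5, 7)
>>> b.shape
(31, 5, 31)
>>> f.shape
(7, 7)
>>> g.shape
(11, 7, 5)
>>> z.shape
(31, 5, 31)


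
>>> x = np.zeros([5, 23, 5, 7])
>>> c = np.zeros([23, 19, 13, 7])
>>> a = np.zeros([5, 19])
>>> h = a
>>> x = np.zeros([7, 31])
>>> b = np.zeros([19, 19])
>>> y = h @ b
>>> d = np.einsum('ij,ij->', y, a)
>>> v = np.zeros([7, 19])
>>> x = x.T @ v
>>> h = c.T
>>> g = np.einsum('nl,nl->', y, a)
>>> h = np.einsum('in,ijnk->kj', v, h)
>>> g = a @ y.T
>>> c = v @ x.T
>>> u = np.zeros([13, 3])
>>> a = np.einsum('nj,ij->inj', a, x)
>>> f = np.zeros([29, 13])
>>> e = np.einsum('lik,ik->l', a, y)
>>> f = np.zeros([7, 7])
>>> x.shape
(31, 19)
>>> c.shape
(7, 31)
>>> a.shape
(31, 5, 19)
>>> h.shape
(23, 13)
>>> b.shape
(19, 19)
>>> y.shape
(5, 19)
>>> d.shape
()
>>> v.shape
(7, 19)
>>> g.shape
(5, 5)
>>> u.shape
(13, 3)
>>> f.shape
(7, 7)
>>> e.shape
(31,)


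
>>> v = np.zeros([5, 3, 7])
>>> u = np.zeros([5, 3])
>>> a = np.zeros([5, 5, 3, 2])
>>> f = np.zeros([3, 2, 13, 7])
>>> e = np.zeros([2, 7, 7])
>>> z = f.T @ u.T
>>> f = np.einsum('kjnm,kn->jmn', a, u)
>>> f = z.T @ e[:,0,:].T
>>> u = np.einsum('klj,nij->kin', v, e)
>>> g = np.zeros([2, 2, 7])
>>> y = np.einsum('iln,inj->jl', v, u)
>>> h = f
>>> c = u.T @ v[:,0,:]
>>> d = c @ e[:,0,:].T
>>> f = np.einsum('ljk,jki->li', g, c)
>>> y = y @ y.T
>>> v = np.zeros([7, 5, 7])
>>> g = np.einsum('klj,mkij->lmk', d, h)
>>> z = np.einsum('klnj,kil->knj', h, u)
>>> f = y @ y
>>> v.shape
(7, 5, 7)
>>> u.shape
(5, 7, 2)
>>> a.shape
(5, 5, 3, 2)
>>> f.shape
(2, 2)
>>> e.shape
(2, 7, 7)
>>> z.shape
(5, 13, 2)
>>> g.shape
(7, 5, 2)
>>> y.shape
(2, 2)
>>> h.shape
(5, 2, 13, 2)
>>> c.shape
(2, 7, 7)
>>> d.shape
(2, 7, 2)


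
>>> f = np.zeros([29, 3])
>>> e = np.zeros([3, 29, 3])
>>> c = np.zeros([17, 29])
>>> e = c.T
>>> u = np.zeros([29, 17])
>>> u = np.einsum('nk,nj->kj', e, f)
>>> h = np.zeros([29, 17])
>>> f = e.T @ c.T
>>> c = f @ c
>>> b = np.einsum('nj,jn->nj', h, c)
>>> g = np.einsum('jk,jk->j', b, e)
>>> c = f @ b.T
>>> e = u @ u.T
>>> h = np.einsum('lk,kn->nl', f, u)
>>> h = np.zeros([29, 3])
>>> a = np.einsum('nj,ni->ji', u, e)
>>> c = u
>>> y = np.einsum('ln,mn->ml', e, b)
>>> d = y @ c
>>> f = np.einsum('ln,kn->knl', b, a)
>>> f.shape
(3, 17, 29)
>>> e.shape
(17, 17)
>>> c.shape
(17, 3)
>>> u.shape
(17, 3)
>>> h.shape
(29, 3)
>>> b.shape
(29, 17)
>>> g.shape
(29,)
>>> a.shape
(3, 17)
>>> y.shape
(29, 17)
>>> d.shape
(29, 3)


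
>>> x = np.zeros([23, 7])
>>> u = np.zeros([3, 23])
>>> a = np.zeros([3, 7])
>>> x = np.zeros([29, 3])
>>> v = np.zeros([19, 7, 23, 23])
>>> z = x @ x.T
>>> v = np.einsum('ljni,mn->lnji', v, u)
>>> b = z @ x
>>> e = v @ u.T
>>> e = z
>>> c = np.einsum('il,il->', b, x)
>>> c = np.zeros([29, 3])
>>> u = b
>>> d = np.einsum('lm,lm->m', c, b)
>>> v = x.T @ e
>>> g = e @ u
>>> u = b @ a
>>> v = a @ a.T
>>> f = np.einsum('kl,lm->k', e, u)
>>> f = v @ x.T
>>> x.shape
(29, 3)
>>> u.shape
(29, 7)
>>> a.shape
(3, 7)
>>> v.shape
(3, 3)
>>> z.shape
(29, 29)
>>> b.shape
(29, 3)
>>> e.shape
(29, 29)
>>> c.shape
(29, 3)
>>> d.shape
(3,)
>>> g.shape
(29, 3)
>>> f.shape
(3, 29)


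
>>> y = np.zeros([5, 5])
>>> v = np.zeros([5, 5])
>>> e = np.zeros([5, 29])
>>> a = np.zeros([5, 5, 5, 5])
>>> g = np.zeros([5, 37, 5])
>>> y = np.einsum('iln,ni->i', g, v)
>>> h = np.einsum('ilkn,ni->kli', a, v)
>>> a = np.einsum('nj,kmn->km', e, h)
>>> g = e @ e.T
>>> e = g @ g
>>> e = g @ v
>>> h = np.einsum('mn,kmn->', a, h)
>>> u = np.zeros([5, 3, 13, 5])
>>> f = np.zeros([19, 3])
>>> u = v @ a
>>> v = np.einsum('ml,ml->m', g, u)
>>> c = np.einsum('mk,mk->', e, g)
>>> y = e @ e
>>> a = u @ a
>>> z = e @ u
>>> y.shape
(5, 5)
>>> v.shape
(5,)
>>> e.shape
(5, 5)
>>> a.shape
(5, 5)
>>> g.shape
(5, 5)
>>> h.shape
()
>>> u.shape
(5, 5)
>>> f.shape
(19, 3)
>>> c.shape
()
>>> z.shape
(5, 5)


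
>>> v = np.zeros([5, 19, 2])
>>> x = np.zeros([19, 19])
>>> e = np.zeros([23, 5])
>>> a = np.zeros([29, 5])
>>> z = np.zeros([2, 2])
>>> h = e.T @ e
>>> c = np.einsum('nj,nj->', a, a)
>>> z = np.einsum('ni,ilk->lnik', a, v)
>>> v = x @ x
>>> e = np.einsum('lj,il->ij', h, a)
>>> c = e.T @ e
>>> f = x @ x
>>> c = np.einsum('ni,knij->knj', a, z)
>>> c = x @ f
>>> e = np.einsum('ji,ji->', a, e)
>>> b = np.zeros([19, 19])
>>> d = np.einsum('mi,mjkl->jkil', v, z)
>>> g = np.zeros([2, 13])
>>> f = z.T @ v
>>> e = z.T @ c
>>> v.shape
(19, 19)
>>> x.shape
(19, 19)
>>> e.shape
(2, 5, 29, 19)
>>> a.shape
(29, 5)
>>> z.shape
(19, 29, 5, 2)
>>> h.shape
(5, 5)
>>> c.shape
(19, 19)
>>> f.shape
(2, 5, 29, 19)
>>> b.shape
(19, 19)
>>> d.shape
(29, 5, 19, 2)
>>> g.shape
(2, 13)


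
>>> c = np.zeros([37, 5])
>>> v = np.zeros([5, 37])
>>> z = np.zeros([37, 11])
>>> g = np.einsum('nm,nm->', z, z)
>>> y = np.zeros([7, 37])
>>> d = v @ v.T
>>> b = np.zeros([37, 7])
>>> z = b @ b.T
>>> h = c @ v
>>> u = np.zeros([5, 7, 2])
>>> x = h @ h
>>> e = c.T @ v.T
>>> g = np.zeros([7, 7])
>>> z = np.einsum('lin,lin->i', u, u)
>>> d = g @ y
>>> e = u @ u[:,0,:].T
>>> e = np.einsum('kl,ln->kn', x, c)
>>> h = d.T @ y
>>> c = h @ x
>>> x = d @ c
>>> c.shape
(37, 37)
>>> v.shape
(5, 37)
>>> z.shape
(7,)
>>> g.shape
(7, 7)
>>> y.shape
(7, 37)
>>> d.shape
(7, 37)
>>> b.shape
(37, 7)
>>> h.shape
(37, 37)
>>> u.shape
(5, 7, 2)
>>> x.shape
(7, 37)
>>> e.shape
(37, 5)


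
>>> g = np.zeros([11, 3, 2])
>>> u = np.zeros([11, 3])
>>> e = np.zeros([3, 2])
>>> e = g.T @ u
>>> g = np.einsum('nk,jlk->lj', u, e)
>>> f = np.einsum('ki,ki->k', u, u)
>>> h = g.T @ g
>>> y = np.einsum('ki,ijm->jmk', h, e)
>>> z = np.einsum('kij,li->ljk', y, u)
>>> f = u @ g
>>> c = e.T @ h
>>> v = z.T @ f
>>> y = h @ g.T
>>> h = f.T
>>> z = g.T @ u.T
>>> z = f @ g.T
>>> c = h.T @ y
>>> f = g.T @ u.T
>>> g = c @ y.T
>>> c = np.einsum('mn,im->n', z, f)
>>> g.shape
(11, 2)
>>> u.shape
(11, 3)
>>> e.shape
(2, 3, 3)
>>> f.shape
(2, 11)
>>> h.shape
(2, 11)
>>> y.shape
(2, 3)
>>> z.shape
(11, 3)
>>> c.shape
(3,)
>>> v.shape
(3, 2, 2)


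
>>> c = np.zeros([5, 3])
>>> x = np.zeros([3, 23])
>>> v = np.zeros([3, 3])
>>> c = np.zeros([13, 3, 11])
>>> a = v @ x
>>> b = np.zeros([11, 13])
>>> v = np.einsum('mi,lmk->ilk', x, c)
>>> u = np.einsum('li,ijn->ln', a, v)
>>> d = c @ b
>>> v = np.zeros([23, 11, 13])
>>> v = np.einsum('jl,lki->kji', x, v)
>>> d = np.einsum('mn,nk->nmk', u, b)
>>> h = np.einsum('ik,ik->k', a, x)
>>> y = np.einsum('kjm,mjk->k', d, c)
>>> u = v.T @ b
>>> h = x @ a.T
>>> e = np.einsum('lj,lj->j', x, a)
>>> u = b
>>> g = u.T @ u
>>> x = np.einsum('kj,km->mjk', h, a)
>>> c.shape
(13, 3, 11)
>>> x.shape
(23, 3, 3)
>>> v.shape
(11, 3, 13)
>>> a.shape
(3, 23)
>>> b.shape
(11, 13)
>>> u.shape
(11, 13)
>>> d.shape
(11, 3, 13)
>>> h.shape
(3, 3)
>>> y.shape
(11,)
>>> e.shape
(23,)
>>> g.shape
(13, 13)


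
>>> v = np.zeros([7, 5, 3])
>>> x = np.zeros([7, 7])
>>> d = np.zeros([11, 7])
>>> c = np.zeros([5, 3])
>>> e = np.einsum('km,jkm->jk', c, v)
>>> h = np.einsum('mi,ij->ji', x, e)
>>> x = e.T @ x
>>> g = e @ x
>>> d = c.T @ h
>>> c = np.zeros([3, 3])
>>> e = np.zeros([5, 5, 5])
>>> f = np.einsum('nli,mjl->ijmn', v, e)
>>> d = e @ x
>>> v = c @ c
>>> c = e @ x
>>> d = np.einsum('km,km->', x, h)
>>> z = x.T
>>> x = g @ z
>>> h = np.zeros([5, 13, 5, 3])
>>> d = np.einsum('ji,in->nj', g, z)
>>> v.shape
(3, 3)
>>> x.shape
(7, 5)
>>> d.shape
(5, 7)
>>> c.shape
(5, 5, 7)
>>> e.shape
(5, 5, 5)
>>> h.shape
(5, 13, 5, 3)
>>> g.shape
(7, 7)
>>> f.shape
(3, 5, 5, 7)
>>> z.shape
(7, 5)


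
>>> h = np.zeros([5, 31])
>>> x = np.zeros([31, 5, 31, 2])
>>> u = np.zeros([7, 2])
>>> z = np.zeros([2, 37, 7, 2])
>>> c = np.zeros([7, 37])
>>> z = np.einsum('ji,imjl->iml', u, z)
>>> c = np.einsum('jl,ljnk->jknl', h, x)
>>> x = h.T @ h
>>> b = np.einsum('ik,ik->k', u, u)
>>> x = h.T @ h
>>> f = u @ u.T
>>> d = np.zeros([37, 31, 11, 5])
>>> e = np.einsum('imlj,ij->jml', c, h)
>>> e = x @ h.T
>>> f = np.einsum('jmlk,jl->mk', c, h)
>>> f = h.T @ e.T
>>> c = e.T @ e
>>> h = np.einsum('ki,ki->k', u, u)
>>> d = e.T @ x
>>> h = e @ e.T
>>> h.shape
(31, 31)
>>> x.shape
(31, 31)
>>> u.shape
(7, 2)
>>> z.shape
(2, 37, 2)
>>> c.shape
(5, 5)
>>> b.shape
(2,)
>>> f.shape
(31, 31)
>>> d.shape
(5, 31)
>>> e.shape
(31, 5)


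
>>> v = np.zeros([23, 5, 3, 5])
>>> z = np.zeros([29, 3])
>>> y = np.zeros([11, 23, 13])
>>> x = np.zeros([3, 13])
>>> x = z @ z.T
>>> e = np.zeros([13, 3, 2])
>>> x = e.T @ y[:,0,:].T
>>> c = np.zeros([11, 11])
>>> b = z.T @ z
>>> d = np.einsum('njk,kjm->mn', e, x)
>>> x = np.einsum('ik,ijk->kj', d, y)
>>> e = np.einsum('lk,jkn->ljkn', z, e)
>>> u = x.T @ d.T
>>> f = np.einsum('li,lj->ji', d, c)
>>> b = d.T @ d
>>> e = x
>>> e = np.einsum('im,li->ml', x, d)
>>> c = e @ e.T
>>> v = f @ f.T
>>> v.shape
(11, 11)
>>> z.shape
(29, 3)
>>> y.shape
(11, 23, 13)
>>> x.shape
(13, 23)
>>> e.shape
(23, 11)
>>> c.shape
(23, 23)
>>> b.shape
(13, 13)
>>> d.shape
(11, 13)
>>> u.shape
(23, 11)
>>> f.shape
(11, 13)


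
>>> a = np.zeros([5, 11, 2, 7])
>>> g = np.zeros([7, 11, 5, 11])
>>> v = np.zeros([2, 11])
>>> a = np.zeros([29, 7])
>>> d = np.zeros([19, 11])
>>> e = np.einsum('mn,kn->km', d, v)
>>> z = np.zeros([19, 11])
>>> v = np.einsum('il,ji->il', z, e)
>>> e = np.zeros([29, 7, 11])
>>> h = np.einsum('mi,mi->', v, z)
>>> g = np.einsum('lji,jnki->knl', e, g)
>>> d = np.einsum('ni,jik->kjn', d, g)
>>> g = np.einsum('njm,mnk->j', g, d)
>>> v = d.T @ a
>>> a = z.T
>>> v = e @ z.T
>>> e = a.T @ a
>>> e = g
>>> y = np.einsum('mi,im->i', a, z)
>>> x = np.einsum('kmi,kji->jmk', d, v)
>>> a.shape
(11, 19)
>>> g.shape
(11,)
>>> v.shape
(29, 7, 19)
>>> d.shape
(29, 5, 19)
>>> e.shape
(11,)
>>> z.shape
(19, 11)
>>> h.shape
()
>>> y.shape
(19,)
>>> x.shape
(7, 5, 29)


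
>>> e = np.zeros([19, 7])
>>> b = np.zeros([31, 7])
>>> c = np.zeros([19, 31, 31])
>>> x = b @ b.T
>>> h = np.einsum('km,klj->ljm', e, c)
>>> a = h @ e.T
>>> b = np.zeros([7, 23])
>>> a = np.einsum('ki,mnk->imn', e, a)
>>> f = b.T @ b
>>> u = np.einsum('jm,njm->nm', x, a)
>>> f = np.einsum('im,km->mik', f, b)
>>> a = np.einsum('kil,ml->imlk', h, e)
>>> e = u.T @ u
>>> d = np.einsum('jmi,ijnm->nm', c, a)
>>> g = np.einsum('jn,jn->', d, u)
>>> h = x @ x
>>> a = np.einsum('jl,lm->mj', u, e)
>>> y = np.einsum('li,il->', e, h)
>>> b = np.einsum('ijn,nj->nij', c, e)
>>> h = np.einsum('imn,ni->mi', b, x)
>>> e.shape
(31, 31)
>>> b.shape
(31, 19, 31)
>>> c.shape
(19, 31, 31)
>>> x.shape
(31, 31)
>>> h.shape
(19, 31)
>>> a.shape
(31, 7)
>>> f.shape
(23, 23, 7)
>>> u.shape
(7, 31)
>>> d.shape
(7, 31)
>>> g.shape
()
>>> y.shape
()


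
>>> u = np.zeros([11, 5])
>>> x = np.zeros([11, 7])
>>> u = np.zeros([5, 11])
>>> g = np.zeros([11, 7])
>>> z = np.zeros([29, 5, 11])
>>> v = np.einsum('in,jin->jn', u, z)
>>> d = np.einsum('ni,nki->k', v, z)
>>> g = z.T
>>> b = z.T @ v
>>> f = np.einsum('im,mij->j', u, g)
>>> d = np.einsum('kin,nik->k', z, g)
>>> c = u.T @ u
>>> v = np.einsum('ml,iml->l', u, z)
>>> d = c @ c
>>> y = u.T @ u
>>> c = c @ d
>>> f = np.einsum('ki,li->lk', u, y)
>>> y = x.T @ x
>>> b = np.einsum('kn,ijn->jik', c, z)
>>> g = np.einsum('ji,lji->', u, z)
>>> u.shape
(5, 11)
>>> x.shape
(11, 7)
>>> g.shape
()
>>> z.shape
(29, 5, 11)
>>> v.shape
(11,)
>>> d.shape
(11, 11)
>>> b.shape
(5, 29, 11)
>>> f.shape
(11, 5)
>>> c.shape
(11, 11)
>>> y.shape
(7, 7)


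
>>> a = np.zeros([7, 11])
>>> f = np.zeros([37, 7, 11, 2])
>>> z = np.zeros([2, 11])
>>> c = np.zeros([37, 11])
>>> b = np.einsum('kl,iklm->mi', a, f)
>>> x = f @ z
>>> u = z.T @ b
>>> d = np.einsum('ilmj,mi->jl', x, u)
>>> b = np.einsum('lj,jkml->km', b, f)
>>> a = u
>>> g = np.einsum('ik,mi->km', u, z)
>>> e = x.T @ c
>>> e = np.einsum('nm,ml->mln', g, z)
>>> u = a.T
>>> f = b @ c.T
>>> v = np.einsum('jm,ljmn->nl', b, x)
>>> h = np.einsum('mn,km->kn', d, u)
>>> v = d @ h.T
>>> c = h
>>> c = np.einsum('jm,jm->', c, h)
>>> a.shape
(11, 37)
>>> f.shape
(7, 37)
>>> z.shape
(2, 11)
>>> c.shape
()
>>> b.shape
(7, 11)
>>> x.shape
(37, 7, 11, 11)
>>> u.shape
(37, 11)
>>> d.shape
(11, 7)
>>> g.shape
(37, 2)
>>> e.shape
(2, 11, 37)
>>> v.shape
(11, 37)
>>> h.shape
(37, 7)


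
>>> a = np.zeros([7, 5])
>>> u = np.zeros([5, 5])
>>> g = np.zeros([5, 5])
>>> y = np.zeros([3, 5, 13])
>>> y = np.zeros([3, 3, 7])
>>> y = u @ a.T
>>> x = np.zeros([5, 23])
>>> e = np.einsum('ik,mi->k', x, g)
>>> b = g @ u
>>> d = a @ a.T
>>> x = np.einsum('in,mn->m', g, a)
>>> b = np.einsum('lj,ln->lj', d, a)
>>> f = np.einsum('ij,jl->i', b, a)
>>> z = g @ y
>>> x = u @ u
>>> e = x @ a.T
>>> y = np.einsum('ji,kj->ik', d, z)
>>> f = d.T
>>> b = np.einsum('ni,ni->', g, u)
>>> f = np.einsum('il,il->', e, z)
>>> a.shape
(7, 5)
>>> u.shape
(5, 5)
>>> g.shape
(5, 5)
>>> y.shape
(7, 5)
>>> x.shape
(5, 5)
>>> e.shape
(5, 7)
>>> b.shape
()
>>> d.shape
(7, 7)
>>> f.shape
()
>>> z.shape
(5, 7)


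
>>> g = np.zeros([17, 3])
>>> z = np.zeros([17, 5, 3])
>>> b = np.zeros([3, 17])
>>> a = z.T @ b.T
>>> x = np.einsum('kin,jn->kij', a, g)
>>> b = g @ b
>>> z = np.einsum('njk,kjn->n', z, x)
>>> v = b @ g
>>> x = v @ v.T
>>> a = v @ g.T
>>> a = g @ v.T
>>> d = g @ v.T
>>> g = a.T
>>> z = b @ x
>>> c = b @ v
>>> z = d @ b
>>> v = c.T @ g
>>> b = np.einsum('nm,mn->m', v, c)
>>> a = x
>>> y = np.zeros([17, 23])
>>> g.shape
(17, 17)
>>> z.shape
(17, 17)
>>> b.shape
(17,)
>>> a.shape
(17, 17)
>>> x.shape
(17, 17)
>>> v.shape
(3, 17)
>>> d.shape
(17, 17)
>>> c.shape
(17, 3)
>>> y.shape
(17, 23)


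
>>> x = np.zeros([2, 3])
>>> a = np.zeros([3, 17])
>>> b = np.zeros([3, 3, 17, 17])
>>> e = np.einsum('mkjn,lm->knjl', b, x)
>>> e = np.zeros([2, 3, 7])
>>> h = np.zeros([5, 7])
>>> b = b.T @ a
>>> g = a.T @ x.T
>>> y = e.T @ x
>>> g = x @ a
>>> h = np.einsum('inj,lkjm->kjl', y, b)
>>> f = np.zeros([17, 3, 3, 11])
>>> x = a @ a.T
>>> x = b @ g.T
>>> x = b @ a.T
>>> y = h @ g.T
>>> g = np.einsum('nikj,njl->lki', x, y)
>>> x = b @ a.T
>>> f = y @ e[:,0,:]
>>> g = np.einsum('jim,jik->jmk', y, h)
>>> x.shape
(17, 17, 3, 3)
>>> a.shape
(3, 17)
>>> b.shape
(17, 17, 3, 17)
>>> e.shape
(2, 3, 7)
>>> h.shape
(17, 3, 17)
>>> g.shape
(17, 2, 17)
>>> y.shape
(17, 3, 2)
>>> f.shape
(17, 3, 7)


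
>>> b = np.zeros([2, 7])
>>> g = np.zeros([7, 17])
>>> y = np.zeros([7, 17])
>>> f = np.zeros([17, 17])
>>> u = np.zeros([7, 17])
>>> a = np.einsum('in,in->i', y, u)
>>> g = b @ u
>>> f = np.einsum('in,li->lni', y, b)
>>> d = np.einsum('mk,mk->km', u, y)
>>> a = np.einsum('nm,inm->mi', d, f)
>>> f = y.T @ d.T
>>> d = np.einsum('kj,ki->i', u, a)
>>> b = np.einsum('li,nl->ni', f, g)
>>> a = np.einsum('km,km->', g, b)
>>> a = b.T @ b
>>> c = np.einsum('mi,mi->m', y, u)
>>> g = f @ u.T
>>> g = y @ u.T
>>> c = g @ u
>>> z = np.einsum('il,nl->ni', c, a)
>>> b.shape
(2, 17)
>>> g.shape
(7, 7)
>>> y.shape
(7, 17)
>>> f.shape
(17, 17)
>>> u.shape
(7, 17)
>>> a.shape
(17, 17)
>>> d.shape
(2,)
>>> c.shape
(7, 17)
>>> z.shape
(17, 7)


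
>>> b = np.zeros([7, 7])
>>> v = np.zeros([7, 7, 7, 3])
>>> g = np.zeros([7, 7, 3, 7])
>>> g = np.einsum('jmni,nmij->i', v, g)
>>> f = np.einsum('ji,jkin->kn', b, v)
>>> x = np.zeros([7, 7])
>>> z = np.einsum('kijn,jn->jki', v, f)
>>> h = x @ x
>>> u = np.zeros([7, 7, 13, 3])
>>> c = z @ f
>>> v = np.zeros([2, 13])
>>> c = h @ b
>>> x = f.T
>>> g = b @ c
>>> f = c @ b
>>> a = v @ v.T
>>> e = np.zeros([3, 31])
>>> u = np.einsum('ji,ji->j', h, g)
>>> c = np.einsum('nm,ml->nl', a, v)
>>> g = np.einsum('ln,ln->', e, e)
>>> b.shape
(7, 7)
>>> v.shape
(2, 13)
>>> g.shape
()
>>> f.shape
(7, 7)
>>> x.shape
(3, 7)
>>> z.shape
(7, 7, 7)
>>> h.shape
(7, 7)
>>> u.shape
(7,)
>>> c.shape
(2, 13)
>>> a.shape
(2, 2)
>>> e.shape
(3, 31)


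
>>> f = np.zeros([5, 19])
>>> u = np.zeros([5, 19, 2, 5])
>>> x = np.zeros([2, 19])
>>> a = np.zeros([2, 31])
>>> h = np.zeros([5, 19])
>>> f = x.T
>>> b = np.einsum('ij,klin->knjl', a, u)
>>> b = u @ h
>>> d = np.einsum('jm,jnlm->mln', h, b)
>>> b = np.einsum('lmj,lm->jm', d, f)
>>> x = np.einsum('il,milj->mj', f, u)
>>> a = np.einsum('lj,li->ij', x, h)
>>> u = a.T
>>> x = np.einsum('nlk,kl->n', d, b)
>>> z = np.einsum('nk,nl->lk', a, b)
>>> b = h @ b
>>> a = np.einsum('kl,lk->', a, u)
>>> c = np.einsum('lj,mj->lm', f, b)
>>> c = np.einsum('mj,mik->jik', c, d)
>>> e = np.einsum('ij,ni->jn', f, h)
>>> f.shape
(19, 2)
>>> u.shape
(5, 19)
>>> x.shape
(19,)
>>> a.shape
()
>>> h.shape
(5, 19)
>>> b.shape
(5, 2)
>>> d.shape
(19, 2, 19)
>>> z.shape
(2, 5)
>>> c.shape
(5, 2, 19)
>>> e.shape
(2, 5)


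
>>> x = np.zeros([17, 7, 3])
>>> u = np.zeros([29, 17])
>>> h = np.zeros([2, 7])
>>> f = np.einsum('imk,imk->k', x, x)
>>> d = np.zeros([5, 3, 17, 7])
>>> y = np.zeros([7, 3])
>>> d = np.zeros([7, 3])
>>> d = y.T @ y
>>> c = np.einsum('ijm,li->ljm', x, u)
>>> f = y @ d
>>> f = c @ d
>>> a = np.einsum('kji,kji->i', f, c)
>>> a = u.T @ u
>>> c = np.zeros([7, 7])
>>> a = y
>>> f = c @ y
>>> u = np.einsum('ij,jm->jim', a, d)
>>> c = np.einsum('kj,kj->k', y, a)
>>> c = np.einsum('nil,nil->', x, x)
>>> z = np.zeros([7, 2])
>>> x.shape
(17, 7, 3)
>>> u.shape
(3, 7, 3)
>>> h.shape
(2, 7)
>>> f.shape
(7, 3)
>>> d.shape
(3, 3)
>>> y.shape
(7, 3)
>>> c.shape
()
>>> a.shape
(7, 3)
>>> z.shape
(7, 2)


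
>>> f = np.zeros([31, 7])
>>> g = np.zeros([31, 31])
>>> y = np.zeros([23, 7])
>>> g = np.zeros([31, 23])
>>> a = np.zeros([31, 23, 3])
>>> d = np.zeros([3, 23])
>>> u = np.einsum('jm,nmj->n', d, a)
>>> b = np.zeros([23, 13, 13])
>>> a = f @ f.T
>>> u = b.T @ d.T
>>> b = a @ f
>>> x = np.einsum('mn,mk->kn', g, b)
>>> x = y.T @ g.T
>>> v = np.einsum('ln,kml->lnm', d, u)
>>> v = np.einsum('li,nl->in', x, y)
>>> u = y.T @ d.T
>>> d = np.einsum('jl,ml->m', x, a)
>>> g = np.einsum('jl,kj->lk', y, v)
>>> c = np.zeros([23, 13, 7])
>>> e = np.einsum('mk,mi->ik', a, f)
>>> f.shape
(31, 7)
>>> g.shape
(7, 31)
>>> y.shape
(23, 7)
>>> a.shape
(31, 31)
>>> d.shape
(31,)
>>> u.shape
(7, 3)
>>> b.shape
(31, 7)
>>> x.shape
(7, 31)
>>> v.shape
(31, 23)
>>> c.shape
(23, 13, 7)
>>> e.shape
(7, 31)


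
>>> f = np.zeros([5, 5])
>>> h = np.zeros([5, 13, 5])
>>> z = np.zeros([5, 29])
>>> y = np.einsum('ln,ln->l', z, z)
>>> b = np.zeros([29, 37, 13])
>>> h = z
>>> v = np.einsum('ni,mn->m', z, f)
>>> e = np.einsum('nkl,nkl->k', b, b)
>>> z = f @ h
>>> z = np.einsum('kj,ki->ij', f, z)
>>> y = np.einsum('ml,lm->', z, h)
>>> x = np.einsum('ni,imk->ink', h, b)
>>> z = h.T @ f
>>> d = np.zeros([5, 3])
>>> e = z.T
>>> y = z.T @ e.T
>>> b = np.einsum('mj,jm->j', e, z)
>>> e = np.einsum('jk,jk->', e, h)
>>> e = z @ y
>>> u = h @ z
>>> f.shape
(5, 5)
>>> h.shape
(5, 29)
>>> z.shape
(29, 5)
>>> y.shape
(5, 5)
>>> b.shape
(29,)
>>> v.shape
(5,)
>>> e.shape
(29, 5)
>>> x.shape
(29, 5, 13)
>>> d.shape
(5, 3)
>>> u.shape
(5, 5)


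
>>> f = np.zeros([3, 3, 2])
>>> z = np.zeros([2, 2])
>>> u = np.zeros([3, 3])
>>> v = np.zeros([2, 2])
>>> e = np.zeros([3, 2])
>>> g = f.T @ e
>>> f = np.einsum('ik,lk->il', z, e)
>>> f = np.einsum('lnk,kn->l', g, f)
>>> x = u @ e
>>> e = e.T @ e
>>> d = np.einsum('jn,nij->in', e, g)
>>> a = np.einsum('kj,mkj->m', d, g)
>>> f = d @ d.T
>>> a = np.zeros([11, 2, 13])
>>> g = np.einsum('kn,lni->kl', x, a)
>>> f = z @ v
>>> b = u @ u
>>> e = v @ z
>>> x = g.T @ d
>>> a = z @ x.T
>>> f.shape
(2, 2)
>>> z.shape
(2, 2)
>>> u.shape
(3, 3)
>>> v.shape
(2, 2)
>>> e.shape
(2, 2)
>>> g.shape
(3, 11)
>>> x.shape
(11, 2)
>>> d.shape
(3, 2)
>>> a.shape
(2, 11)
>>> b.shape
(3, 3)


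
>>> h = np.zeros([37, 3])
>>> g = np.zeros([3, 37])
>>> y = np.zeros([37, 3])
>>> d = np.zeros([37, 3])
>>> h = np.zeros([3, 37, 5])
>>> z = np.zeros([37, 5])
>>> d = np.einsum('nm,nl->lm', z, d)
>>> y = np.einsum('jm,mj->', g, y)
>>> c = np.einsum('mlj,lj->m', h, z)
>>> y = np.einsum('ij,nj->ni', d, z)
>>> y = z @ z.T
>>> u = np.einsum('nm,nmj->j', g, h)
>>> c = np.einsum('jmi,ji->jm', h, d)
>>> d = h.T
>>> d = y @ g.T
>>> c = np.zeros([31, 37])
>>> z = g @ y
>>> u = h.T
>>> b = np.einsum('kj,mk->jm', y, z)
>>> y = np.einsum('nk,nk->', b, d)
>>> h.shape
(3, 37, 5)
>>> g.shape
(3, 37)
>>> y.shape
()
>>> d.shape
(37, 3)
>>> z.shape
(3, 37)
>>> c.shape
(31, 37)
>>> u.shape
(5, 37, 3)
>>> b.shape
(37, 3)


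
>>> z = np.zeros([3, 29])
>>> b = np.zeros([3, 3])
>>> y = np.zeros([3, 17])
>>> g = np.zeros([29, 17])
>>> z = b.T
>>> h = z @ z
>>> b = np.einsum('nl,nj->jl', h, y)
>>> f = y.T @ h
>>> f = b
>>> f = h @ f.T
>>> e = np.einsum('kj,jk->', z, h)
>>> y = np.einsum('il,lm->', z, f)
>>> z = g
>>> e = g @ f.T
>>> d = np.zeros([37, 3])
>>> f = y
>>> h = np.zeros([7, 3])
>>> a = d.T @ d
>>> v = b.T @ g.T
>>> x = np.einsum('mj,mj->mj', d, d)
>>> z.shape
(29, 17)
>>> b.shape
(17, 3)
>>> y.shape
()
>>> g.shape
(29, 17)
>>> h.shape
(7, 3)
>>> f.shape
()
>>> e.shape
(29, 3)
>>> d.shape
(37, 3)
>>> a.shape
(3, 3)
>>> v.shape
(3, 29)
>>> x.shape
(37, 3)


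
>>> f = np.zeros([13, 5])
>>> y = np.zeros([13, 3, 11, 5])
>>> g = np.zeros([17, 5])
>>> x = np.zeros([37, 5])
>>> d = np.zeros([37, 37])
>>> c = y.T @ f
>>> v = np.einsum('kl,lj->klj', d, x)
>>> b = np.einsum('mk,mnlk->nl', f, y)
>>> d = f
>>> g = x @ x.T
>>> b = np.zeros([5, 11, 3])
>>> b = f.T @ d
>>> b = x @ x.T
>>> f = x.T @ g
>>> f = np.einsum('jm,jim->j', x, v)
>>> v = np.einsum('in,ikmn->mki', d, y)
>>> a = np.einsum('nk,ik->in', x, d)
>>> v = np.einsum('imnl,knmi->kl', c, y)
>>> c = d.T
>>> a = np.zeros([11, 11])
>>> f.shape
(37,)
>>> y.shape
(13, 3, 11, 5)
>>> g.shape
(37, 37)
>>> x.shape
(37, 5)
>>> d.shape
(13, 5)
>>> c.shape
(5, 13)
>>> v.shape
(13, 5)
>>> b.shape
(37, 37)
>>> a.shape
(11, 11)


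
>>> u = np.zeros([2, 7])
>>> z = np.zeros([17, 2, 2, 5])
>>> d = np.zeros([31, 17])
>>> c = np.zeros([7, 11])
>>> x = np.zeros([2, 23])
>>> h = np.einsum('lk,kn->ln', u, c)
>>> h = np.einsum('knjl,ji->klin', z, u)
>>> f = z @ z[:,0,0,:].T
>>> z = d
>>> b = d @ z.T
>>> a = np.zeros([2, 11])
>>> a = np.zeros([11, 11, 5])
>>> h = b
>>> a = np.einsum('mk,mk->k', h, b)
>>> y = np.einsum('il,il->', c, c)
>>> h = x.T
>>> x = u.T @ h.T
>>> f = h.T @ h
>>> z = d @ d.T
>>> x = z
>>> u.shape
(2, 7)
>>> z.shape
(31, 31)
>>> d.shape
(31, 17)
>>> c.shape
(7, 11)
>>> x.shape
(31, 31)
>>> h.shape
(23, 2)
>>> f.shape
(2, 2)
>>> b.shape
(31, 31)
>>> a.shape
(31,)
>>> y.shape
()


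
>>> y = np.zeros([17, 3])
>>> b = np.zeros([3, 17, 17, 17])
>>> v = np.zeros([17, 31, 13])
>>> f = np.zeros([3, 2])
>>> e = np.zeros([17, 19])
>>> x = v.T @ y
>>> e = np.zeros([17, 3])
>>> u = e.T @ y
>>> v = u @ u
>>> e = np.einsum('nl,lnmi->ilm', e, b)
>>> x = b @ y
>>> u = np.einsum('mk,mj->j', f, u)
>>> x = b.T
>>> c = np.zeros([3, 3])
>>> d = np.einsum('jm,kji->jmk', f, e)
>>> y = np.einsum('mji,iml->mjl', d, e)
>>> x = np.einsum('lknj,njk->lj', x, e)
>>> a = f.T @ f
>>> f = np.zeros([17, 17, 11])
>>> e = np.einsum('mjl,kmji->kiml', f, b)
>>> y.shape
(3, 2, 17)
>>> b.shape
(3, 17, 17, 17)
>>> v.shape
(3, 3)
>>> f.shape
(17, 17, 11)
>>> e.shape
(3, 17, 17, 11)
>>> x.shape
(17, 3)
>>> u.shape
(3,)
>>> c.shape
(3, 3)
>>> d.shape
(3, 2, 17)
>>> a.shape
(2, 2)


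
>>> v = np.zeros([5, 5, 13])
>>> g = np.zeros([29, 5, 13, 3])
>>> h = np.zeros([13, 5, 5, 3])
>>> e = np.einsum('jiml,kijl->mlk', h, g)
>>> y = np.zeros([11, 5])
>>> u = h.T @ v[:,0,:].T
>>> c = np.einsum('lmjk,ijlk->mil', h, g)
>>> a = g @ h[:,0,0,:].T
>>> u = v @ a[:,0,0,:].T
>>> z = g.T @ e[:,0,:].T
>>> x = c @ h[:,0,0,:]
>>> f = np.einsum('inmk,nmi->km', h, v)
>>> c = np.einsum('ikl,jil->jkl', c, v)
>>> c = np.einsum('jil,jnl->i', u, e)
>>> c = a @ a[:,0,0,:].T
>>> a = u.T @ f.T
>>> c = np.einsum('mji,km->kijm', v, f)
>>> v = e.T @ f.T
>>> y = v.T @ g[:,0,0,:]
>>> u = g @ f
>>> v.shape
(29, 3, 3)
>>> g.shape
(29, 5, 13, 3)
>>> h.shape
(13, 5, 5, 3)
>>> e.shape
(5, 3, 29)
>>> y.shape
(3, 3, 3)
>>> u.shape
(29, 5, 13, 5)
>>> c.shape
(3, 13, 5, 5)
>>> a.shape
(29, 5, 3)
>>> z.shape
(3, 13, 5, 5)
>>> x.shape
(5, 29, 3)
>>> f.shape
(3, 5)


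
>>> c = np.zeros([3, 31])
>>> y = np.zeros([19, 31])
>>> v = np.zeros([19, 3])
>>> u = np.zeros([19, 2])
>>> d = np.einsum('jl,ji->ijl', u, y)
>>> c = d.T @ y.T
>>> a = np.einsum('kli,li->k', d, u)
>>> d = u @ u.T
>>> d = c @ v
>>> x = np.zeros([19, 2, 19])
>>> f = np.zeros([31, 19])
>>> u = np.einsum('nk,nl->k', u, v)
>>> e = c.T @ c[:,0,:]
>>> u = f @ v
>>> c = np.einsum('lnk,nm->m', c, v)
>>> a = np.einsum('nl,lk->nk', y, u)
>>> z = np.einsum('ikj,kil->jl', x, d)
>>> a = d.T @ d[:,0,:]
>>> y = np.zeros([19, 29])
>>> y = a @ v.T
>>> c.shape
(3,)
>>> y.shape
(3, 19, 19)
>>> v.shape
(19, 3)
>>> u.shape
(31, 3)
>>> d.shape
(2, 19, 3)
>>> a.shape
(3, 19, 3)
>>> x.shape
(19, 2, 19)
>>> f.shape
(31, 19)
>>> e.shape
(19, 19, 19)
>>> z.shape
(19, 3)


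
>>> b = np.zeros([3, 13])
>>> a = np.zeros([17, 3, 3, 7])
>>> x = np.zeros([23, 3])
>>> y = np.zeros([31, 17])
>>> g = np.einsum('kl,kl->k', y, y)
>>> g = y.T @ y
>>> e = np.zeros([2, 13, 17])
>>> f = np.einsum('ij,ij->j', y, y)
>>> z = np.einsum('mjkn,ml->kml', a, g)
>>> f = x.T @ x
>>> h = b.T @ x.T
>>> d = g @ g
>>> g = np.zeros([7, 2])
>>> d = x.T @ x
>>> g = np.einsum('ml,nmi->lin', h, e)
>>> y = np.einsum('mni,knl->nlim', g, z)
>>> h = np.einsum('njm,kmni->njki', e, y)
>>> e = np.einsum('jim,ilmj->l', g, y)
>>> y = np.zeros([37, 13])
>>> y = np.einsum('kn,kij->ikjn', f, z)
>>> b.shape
(3, 13)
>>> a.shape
(17, 3, 3, 7)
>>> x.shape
(23, 3)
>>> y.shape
(17, 3, 17, 3)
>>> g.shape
(23, 17, 2)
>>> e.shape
(17,)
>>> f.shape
(3, 3)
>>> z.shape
(3, 17, 17)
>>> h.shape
(2, 13, 17, 23)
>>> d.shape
(3, 3)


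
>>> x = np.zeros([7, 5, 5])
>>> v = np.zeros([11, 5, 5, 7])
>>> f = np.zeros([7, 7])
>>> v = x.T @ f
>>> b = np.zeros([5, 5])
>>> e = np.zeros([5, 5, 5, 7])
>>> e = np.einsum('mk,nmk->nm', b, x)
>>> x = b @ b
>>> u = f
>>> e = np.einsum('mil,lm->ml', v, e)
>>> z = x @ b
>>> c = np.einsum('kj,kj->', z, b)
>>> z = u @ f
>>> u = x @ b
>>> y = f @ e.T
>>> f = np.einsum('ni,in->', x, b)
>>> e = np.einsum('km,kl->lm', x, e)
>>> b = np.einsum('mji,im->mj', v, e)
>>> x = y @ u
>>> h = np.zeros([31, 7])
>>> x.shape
(7, 5)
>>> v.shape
(5, 5, 7)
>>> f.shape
()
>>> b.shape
(5, 5)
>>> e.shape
(7, 5)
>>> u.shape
(5, 5)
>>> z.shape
(7, 7)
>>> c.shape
()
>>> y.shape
(7, 5)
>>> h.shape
(31, 7)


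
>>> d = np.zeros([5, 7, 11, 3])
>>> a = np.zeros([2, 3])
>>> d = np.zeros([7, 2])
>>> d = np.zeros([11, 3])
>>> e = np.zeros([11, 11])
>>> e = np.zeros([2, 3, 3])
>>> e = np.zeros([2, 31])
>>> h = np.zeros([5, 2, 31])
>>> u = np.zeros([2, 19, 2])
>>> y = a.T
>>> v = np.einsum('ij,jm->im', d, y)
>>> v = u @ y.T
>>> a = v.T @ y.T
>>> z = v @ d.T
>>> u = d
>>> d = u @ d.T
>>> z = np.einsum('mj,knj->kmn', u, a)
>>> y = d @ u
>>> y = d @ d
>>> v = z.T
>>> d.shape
(11, 11)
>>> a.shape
(3, 19, 3)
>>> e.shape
(2, 31)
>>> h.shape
(5, 2, 31)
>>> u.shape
(11, 3)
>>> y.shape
(11, 11)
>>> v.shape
(19, 11, 3)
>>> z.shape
(3, 11, 19)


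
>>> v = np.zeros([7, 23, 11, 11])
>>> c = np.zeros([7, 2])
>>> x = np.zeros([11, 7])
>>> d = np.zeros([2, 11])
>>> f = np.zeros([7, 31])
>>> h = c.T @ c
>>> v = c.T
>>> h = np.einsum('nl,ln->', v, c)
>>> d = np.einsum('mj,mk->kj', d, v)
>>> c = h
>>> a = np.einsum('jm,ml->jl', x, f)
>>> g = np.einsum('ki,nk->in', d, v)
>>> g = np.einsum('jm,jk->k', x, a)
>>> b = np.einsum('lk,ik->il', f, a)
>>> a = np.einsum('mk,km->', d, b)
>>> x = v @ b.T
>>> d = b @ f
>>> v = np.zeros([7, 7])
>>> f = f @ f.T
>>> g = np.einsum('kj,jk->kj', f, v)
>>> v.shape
(7, 7)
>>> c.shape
()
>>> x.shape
(2, 11)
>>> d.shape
(11, 31)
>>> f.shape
(7, 7)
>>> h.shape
()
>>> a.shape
()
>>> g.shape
(7, 7)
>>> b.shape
(11, 7)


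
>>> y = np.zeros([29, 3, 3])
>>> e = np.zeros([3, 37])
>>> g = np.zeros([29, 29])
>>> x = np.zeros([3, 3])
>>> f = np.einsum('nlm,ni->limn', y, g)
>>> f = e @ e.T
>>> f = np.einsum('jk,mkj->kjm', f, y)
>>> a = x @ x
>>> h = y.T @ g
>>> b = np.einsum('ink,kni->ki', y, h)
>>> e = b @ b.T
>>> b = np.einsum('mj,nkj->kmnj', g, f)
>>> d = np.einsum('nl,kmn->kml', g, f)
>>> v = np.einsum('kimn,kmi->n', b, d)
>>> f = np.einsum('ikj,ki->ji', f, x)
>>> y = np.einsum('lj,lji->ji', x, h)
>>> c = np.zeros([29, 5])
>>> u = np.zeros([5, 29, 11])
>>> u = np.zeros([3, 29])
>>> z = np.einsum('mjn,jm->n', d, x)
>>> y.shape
(3, 29)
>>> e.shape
(3, 3)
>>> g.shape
(29, 29)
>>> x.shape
(3, 3)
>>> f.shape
(29, 3)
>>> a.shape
(3, 3)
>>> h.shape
(3, 3, 29)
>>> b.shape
(3, 29, 3, 29)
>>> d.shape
(3, 3, 29)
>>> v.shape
(29,)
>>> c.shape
(29, 5)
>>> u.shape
(3, 29)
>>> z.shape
(29,)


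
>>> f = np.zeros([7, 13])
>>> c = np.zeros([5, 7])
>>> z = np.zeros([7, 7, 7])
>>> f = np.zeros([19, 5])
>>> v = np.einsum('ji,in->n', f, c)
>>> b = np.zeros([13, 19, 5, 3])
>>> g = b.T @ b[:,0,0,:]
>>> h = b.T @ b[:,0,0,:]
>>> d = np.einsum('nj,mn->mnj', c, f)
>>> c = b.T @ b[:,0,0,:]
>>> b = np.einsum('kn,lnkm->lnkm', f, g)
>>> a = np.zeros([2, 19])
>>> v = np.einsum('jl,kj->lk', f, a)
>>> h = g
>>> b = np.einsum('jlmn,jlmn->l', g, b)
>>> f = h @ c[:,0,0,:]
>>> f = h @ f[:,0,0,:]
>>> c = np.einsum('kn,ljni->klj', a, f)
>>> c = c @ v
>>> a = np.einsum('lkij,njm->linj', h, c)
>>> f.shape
(3, 5, 19, 3)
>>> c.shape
(2, 3, 2)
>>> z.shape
(7, 7, 7)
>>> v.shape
(5, 2)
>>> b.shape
(5,)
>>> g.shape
(3, 5, 19, 3)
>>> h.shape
(3, 5, 19, 3)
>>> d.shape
(19, 5, 7)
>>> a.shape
(3, 19, 2, 3)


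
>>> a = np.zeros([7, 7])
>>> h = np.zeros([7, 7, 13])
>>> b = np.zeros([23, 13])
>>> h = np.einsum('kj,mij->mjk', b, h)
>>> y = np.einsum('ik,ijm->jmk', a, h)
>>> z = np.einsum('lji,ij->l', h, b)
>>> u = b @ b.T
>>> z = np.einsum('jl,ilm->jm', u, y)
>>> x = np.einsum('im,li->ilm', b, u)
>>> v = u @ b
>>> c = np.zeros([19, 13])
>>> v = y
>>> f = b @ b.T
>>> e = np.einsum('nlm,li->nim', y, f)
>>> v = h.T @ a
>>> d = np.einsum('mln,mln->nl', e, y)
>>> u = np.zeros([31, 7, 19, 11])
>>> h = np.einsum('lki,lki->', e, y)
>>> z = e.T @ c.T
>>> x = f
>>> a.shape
(7, 7)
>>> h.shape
()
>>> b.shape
(23, 13)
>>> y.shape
(13, 23, 7)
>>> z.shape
(7, 23, 19)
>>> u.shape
(31, 7, 19, 11)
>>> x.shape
(23, 23)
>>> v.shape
(23, 13, 7)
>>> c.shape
(19, 13)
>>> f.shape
(23, 23)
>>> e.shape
(13, 23, 7)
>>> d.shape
(7, 23)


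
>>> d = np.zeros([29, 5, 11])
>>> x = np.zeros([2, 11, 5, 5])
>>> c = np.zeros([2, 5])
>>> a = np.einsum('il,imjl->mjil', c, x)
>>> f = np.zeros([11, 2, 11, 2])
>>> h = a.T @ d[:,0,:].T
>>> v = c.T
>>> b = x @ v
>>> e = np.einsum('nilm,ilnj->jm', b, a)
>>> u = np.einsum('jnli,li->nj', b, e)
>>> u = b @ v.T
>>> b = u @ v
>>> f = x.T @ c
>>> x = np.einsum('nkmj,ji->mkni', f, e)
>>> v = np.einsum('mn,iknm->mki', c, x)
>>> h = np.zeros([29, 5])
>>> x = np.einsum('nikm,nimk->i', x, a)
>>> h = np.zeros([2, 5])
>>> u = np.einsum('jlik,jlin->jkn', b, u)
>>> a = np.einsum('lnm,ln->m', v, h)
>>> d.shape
(29, 5, 11)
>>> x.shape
(5,)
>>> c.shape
(2, 5)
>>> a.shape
(11,)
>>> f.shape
(5, 5, 11, 5)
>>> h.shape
(2, 5)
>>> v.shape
(2, 5, 11)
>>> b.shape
(2, 11, 5, 2)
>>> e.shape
(5, 2)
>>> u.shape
(2, 2, 5)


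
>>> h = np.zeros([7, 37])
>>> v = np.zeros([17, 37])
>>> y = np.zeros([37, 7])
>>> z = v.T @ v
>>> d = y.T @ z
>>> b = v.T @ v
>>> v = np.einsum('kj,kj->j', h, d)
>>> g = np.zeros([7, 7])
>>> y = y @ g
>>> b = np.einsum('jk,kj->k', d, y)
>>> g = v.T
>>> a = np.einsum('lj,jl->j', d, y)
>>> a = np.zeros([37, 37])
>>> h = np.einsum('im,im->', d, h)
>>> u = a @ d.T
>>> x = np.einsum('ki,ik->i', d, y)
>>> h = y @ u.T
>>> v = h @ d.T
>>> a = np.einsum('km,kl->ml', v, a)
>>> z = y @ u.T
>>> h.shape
(37, 37)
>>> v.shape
(37, 7)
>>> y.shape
(37, 7)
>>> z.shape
(37, 37)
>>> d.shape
(7, 37)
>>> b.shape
(37,)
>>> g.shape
(37,)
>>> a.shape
(7, 37)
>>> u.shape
(37, 7)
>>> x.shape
(37,)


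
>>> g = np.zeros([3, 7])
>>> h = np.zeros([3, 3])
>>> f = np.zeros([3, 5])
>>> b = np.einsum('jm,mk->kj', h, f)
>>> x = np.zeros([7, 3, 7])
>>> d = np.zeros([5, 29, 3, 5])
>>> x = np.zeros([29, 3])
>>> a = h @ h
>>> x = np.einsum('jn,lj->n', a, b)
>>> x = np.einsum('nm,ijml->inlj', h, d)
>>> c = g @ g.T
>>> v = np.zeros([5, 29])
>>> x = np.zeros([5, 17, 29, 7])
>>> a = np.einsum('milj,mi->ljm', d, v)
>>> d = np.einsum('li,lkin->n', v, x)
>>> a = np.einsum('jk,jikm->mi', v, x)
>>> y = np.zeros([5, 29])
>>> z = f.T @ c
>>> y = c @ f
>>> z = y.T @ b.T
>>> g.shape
(3, 7)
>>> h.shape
(3, 3)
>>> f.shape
(3, 5)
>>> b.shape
(5, 3)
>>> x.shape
(5, 17, 29, 7)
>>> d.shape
(7,)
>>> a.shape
(7, 17)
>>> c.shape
(3, 3)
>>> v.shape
(5, 29)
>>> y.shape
(3, 5)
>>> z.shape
(5, 5)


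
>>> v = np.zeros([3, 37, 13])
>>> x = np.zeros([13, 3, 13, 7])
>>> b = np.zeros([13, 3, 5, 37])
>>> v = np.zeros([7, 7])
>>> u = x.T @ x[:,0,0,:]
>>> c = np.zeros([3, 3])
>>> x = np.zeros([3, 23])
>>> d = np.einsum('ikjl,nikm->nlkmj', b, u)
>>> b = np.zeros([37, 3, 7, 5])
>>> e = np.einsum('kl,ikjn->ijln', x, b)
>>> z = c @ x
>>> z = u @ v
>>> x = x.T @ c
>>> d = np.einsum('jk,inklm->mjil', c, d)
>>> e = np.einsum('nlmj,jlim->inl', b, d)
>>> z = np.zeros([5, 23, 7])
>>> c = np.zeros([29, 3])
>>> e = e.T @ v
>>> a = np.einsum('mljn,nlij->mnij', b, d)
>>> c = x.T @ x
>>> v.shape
(7, 7)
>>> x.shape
(23, 3)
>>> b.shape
(37, 3, 7, 5)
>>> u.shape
(7, 13, 3, 7)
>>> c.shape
(3, 3)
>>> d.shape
(5, 3, 7, 7)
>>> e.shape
(3, 37, 7)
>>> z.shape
(5, 23, 7)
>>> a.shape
(37, 5, 7, 7)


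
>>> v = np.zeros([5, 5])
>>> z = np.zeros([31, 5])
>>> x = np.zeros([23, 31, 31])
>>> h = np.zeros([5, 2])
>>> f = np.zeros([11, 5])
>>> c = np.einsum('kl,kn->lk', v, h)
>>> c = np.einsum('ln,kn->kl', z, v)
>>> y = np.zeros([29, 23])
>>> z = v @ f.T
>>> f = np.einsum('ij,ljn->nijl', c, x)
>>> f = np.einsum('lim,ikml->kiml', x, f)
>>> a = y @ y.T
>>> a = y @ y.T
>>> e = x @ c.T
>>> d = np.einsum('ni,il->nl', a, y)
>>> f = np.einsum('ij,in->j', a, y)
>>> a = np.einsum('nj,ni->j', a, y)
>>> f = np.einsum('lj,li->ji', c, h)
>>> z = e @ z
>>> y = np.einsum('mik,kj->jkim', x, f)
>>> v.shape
(5, 5)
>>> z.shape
(23, 31, 11)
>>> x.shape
(23, 31, 31)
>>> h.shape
(5, 2)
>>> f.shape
(31, 2)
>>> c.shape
(5, 31)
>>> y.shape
(2, 31, 31, 23)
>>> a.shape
(29,)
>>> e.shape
(23, 31, 5)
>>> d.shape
(29, 23)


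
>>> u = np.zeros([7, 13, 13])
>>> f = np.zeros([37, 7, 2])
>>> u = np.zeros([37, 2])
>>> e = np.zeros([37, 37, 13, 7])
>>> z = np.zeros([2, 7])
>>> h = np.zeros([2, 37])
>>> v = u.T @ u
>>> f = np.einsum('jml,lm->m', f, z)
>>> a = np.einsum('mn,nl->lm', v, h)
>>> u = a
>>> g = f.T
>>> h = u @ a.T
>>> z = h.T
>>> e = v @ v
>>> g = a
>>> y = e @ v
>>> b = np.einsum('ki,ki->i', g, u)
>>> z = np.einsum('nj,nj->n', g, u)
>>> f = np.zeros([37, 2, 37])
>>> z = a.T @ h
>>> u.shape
(37, 2)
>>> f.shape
(37, 2, 37)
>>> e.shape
(2, 2)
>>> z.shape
(2, 37)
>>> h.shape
(37, 37)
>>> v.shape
(2, 2)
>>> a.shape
(37, 2)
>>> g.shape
(37, 2)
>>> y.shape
(2, 2)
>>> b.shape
(2,)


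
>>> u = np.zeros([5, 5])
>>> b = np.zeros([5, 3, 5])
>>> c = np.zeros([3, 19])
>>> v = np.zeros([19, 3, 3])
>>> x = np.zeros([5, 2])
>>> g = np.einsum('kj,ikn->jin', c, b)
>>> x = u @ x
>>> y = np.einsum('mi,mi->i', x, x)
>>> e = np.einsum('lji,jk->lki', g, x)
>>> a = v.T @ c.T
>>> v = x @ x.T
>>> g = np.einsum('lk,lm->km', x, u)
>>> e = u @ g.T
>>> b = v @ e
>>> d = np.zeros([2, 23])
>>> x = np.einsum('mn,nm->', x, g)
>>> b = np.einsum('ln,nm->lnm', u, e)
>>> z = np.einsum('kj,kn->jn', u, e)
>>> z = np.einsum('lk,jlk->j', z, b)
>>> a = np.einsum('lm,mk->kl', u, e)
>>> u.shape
(5, 5)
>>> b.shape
(5, 5, 2)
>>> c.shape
(3, 19)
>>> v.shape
(5, 5)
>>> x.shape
()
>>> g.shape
(2, 5)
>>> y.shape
(2,)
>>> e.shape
(5, 2)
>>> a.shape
(2, 5)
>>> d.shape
(2, 23)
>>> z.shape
(5,)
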